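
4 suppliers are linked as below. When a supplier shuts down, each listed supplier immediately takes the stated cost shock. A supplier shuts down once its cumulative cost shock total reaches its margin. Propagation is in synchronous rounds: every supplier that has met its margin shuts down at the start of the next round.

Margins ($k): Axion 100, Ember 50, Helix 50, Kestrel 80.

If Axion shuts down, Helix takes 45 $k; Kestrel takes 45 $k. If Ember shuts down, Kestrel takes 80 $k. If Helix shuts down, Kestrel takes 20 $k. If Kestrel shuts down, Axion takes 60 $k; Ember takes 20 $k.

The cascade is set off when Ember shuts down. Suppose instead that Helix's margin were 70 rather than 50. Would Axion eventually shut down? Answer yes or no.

no

With Helix's margin at 70:
Round 1 — Ember shuts down (initial).
  Kestrel: +80 → 80 ≥ 80
Round 2 — Kestrel shuts down.
  Axion: +60 → 60 < 100
No further shutdowns.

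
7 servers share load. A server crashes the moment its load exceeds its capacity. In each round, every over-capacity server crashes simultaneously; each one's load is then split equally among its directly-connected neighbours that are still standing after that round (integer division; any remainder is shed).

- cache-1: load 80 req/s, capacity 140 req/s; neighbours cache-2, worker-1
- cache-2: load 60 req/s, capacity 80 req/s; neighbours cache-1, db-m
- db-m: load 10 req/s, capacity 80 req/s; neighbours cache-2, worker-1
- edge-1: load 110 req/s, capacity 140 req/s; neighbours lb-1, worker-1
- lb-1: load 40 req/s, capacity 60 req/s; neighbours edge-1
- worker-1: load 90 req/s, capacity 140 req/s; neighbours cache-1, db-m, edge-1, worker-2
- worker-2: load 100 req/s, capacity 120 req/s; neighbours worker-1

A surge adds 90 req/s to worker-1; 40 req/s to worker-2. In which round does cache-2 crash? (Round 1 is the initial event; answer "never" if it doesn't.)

Round 1 — worker-1 at 180 > 140; worker-2 at 140 > 120. worker-1, worker-2 crash.
  worker-1 sheds 180 req/s to cache-1, db-m, edge-1: 60 each.
    cache-1: 80+60 = 140 ≤ 140
    db-m: 10+60 = 70 ≤ 80
    edge-1: 110+60 = 170 > 140
  worker-2 sheds 140 req/s: no online neighbours, lost.
Round 2 — edge-1 crashes.
  edge-1 sheds 170 req/s to lb-1: 170 each.
    lb-1: 40+170 = 210 > 60
Round 3 — lb-1 crashes.
  lb-1 sheds 210 req/s: no online neighbours, lost.
No further crashes.

never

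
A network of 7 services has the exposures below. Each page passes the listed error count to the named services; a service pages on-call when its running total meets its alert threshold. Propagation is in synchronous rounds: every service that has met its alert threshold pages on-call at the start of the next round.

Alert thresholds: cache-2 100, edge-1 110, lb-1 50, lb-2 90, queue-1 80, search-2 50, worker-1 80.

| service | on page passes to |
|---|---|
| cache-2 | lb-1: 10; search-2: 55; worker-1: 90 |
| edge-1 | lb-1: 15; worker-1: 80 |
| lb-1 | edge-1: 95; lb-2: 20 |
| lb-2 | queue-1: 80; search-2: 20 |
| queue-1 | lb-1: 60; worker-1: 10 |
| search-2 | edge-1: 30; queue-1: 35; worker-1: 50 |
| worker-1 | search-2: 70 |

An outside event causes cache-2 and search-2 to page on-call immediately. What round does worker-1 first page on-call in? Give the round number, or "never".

Round 1 — cache-2, search-2 page on-call (initial).
  edge-1: +30 → 30 < 110
  lb-1: +10 → 10 < 50
  queue-1: +35 → 35 < 80
  worker-1: +90+50 → 140 ≥ 80
Round 2 — worker-1 pages on-call.
No further pages.

2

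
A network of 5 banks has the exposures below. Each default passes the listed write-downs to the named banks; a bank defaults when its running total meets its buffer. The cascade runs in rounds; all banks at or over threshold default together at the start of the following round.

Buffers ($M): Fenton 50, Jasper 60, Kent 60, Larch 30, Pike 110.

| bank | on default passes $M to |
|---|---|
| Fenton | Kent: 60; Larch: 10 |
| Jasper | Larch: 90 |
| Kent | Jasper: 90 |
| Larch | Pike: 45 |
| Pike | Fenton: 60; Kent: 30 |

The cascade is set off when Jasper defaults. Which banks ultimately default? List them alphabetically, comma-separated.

Round 1 — Jasper defaults (initial).
  Larch: +90 → 90 ≥ 30
Round 2 — Larch defaults.
  Pike: +45 → 45 < 110
No further defaults.

Jasper, Larch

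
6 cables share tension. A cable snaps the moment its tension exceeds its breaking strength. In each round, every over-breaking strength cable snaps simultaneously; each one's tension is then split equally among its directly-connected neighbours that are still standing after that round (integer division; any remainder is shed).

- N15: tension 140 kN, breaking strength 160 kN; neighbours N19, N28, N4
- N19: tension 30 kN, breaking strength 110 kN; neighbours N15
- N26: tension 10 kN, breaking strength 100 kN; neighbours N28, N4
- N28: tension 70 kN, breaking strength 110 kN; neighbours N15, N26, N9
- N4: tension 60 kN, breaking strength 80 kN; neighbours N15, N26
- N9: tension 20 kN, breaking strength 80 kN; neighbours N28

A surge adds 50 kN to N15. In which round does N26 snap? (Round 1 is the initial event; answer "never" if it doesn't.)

3

Round 1 — N15 at 190 > 160. N15 snaps.
  N15 sheds 190 kN to N19, N28, N4: 63 each (1 lost).
    N19: 30+63 = 93 ≤ 110
    N28: 70+63 = 133 > 110
    N4: 60+63 = 123 > 80
Round 2 — N28, N4 snap.
  N28 sheds 133 kN to N26, N9: 66 each (1 lost).
    N26: 10+66 = 76 ≤ 100
    N9: 20+66 = 86 > 80
  N4 sheds 123 kN to N26: 123 each.
    N26: 76+123 = 199 > 100
Round 3 — N26, N9 snap.
  N26 sheds 199 kN: no online neighbours, lost.
  N9 sheds 86 kN: no online neighbours, lost.
No further breaks.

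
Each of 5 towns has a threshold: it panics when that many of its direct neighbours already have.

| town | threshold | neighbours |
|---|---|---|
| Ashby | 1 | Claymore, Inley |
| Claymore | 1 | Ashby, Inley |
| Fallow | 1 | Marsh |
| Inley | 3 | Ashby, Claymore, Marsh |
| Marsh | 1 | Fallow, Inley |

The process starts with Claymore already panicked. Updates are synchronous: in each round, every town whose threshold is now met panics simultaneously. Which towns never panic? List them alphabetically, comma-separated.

Fallow, Inley, Marsh

Round 1 — Claymore panics (initial).
Round 2 — checking thresholds:
  Ashby: 1 of 2 neighbours ≥ 1, panics.
  Inley: 1 of 3 neighbours < 3, holds.
Round 3 — no new panics; cascade stops.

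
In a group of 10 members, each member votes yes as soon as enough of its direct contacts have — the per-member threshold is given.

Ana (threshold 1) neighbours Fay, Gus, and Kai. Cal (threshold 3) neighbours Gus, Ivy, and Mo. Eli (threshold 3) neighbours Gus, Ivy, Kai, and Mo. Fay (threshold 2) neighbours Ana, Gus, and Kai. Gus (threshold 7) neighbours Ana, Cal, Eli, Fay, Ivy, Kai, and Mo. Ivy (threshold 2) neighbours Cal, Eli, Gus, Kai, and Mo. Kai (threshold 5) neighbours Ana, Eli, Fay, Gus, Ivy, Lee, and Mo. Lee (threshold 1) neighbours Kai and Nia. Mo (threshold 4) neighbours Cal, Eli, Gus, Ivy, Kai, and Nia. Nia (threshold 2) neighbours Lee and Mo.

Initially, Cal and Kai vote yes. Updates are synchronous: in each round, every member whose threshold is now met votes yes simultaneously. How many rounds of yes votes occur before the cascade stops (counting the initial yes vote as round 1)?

Round 1 — Cal, Kai vote yes (initial).
Round 2 — checking thresholds:
  Ana: 1 of 3 neighbours ≥ 1, votes yes.
  Eli: 1 of 4 neighbours < 3, holds.
  Fay: 1 of 3 neighbours < 2, holds.
  Gus: 2 of 7 neighbours < 7, holds.
  Ivy: 2 of 5 neighbours ≥ 2, votes yes.
  Lee: 1 of 2 neighbours ≥ 1, votes yes.
  Mo: 2 of 6 neighbours < 4, holds.
Round 3 — checking thresholds:
  Eli: 2 of 4 neighbours < 3, holds.
  Fay: 2 of 3 neighbours ≥ 2, votes yes.
  Gus: 4 of 7 neighbours < 7, holds.
  Mo: 3 of 6 neighbours < 4, holds.
  Nia: 1 of 2 neighbours < 2, holds.
Round 4 — no new yes votes; cascade stops.

3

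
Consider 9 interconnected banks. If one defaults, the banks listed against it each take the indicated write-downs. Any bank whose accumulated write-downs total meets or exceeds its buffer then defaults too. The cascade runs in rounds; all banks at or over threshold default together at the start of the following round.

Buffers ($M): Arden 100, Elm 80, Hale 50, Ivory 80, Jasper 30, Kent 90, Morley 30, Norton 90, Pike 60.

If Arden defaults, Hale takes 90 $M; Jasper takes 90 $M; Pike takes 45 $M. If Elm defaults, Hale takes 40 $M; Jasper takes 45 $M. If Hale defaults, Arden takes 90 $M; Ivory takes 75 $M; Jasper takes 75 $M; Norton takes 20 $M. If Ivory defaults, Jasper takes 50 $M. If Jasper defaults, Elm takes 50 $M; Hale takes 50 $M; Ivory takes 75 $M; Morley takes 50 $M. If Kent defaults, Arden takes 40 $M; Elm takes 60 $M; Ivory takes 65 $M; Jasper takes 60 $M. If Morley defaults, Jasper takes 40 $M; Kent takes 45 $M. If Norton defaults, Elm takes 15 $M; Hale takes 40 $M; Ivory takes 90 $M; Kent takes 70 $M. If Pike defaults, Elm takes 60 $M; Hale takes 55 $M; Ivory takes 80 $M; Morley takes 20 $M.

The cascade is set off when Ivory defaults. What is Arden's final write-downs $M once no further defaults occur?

Round 1 — Ivory defaults (initial).
  Jasper: +50 → 50 ≥ 30
Round 2 — Jasper defaults.
  Elm: +50 → 50 < 80
  Hale: +50 → 50 ≥ 50
  Morley: +50 → 50 ≥ 30
Round 3 — Hale, Morley default.
  Arden: +90 → 90 < 100
  Kent: +45 → 45 < 90
  Norton: +20 → 20 < 90
No further defaults.

90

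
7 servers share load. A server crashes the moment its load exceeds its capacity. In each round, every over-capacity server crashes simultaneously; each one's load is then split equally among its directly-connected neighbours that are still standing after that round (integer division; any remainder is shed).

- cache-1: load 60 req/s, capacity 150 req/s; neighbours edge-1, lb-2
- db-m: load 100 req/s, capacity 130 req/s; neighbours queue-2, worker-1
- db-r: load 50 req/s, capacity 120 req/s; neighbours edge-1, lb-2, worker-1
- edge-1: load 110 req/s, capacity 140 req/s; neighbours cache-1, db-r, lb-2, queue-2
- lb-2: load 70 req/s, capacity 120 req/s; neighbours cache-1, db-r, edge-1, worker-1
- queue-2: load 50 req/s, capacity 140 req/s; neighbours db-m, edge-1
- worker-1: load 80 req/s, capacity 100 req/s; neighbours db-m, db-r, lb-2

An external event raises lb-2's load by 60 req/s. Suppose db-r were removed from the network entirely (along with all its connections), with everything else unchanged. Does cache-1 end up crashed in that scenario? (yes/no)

With db-r removed:
Round 1 — lb-2 at 130 > 120. lb-2 crashes.
  lb-2 sheds 130 req/s to cache-1, edge-1, worker-1: 43 each (1 lost).
    cache-1: 60+43 = 103 ≤ 150
    edge-1: 110+43 = 153 > 140
    worker-1: 80+43 = 123 > 100
Round 2 — edge-1, worker-1 crash.
  edge-1 sheds 153 req/s to cache-1, queue-2: 76 each (1 lost).
    cache-1: 103+76 = 179 > 150
    queue-2: 50+76 = 126 ≤ 140
  worker-1 sheds 123 req/s to db-m: 123 each.
    db-m: 100+123 = 223 > 130
Round 3 — cache-1, db-m crash.
  cache-1 sheds 179 req/s: no online neighbours, lost.
  db-m sheds 223 req/s to queue-2: 223 each.
    queue-2: 126+223 = 349 > 140
Round 4 — queue-2 crashes.
  queue-2 sheds 349 req/s: no online neighbours, lost.
No further crashes.

yes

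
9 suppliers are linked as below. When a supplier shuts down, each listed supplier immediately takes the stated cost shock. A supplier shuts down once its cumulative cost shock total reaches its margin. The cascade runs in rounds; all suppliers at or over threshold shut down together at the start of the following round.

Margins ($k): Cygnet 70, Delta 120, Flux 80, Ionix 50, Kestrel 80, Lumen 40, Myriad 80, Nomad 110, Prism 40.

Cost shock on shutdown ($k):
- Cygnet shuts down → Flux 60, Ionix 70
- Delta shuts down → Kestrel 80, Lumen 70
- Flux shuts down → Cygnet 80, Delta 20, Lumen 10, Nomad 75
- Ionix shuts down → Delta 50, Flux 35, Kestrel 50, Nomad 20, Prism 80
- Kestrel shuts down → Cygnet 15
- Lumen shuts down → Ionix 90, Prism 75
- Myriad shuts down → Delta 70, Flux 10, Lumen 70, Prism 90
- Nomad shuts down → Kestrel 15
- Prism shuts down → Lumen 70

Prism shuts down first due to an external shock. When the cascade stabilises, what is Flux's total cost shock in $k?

35

Round 1 — Prism shuts down (initial).
  Lumen: +70 → 70 ≥ 40
Round 2 — Lumen shuts down.
  Ionix: +90 → 90 ≥ 50
Round 3 — Ionix shuts down.
  Delta: +50 → 50 < 120
  Flux: +35 → 35 < 80
  Kestrel: +50 → 50 < 80
  Nomad: +20 → 20 < 110
No further shutdowns.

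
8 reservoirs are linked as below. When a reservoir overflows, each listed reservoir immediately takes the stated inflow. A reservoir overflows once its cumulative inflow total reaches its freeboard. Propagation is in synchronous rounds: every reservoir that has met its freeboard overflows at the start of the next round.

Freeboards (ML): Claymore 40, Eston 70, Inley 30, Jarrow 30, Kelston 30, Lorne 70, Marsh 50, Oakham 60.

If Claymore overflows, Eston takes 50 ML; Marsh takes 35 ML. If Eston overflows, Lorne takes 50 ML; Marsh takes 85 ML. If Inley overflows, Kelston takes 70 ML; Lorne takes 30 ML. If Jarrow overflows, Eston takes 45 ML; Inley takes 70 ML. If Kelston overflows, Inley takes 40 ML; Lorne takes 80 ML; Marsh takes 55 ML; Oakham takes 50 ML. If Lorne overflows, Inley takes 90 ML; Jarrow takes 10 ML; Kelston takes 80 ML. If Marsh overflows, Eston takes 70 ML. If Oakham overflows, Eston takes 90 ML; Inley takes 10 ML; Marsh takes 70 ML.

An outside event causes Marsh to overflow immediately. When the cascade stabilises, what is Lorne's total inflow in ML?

Round 1 — Marsh overflows (initial).
  Eston: +70 → 70 ≥ 70
Round 2 — Eston overflows.
  Lorne: +50 → 50 < 70
No further overflows.

50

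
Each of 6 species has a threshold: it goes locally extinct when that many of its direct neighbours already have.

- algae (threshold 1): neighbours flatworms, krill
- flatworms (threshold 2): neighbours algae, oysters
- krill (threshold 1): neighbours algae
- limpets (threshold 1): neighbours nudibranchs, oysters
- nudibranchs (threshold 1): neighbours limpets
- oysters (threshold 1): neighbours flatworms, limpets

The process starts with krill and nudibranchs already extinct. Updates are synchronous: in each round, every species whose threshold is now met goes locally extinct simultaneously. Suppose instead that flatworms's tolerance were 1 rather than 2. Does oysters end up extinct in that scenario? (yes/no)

yes

With flatworms's tolerance at 1:
Round 1 — krill, nudibranchs go locally extinct (initial).
Round 2 — checking thresholds:
  algae: 1 of 2 neighbours ≥ 1, goes locally extinct.
  limpets: 1 of 2 neighbours ≥ 1, goes locally extinct.
Round 3 — checking thresholds:
  flatworms: 1 of 2 neighbours ≥ 1, goes locally extinct.
  oysters: 1 of 2 neighbours ≥ 1, goes locally extinct.
Round 4 — no new extinctions; cascade stops.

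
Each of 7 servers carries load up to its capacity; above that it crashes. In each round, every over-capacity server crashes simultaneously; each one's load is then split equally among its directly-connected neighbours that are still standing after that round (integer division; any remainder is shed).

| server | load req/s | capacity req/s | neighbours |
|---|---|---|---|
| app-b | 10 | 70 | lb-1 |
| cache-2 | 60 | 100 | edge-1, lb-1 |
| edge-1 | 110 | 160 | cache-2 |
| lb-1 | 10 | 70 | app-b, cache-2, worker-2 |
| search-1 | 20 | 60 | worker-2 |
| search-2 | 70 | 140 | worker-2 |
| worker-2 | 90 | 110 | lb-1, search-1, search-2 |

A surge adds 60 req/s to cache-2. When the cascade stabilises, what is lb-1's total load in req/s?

70

Round 1 — cache-2 at 120 > 100. cache-2 crashes.
  cache-2 sheds 120 req/s to edge-1, lb-1: 60 each.
    edge-1: 110+60 = 170 > 160
    lb-1: 10+60 = 70 ≤ 70
Round 2 — edge-1 crashes.
  edge-1 sheds 170 req/s: no online neighbours, lost.
No further crashes.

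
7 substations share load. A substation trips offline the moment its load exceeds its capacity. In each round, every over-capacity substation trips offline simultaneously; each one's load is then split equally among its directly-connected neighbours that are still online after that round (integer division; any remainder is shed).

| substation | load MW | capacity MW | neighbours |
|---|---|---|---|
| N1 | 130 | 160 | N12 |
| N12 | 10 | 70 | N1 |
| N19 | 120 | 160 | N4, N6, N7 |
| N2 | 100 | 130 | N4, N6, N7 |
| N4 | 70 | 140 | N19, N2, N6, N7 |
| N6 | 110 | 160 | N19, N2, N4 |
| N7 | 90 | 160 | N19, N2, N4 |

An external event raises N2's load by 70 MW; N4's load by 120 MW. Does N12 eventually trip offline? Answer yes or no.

no

Round 1 — N2 at 170 > 130; N4 at 190 > 140. N2, N4 trip offline.
  N2 sheds 170 MW to N6, N7: 85 each.
    N6: 110+85 = 195 > 160
    N7: 90+85 = 175 > 160
  N4 sheds 190 MW to N19, N6, N7: 63 each (1 lost).
    N19: 120+63 = 183 > 160
    N6: 195+63 = 258 > 160
    N7: 175+63 = 238 > 160
Round 2 — N19, N6, N7 trip offline.
  N19 sheds 183 MW: no online neighbours, lost.
  N6 sheds 258 MW: no online neighbours, lost.
  N7 sheds 238 MW: no online neighbours, lost.
No further trips.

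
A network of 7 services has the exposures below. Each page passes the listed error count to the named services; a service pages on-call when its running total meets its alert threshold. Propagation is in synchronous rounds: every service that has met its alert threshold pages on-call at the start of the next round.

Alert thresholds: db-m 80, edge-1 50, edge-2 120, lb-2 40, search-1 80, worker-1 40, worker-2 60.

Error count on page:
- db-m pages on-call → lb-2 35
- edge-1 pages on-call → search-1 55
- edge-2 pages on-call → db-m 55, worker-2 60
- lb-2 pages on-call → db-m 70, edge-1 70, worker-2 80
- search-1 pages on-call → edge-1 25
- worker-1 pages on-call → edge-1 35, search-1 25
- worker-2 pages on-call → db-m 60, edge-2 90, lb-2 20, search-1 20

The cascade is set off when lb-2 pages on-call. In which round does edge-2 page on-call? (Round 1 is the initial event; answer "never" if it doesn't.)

never

Round 1 — lb-2 pages on-call (initial).
  db-m: +70 → 70 < 80
  edge-1: +70 → 70 ≥ 50
  worker-2: +80 → 80 ≥ 60
Round 2 — edge-1, worker-2 page on-call.
  db-m: +60 → 130 ≥ 80
  edge-2: +90 → 90 < 120
  search-1: +55+20 → 75 < 80
Round 3 — db-m pages on-call.
No further pages.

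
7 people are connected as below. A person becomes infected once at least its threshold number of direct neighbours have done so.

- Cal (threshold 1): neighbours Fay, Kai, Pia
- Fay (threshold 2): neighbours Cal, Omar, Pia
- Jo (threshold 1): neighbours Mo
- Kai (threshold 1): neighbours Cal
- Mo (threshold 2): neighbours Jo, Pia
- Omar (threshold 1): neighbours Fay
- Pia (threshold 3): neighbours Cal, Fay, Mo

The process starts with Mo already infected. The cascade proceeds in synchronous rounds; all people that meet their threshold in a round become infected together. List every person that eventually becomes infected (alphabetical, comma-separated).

Round 1 — Mo becomes infected (initial).
Round 2 — checking thresholds:
  Jo: 1 of 1 neighbours ≥ 1, becomes infected.
  Pia: 1 of 3 neighbours < 3, below threshold.
Round 3 — no new infections; cascade stops.

Jo, Mo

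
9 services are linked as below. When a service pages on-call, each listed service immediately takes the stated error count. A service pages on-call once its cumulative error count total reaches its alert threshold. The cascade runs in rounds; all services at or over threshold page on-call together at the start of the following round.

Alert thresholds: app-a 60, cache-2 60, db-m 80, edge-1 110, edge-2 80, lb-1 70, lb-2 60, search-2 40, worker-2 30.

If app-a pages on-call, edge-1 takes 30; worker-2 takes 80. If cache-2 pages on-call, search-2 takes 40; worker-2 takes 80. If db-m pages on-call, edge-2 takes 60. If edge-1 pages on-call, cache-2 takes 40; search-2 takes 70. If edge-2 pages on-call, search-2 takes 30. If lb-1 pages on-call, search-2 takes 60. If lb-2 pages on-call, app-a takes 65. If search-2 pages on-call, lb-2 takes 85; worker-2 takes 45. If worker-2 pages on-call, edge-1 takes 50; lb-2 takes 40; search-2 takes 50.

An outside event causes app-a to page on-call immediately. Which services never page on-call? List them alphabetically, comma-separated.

Round 1 — app-a pages on-call (initial).
  edge-1: +30 → 30 < 110
  worker-2: +80 → 80 ≥ 30
Round 2 — worker-2 pages on-call.
  edge-1: +50 → 80 < 110
  lb-2: +40 → 40 < 60
  search-2: +50 → 50 ≥ 40
Round 3 — search-2 pages on-call.
  lb-2: +85 → 125 ≥ 60
Round 4 — lb-2 pages on-call.
No further pages.

cache-2, db-m, edge-1, edge-2, lb-1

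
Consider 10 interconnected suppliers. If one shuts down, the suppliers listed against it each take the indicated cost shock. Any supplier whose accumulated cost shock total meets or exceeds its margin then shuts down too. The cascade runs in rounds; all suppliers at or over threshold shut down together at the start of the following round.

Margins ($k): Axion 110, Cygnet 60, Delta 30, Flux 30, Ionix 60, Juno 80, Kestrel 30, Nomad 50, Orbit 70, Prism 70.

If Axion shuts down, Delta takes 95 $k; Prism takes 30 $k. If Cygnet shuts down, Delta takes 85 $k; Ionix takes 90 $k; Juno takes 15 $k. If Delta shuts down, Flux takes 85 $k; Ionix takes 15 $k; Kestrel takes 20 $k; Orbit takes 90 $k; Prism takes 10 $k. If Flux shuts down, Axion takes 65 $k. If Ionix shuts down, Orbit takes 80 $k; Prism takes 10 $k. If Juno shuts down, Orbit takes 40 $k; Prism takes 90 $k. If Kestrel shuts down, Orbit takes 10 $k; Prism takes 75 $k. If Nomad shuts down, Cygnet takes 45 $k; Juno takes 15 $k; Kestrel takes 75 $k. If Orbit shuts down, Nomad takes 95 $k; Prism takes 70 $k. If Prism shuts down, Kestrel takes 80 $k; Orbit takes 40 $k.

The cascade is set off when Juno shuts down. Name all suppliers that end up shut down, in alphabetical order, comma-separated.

Round 1 — Juno shuts down (initial).
  Orbit: +40 → 40 < 70
  Prism: +90 → 90 ≥ 70
Round 2 — Prism shuts down.
  Kestrel: +80 → 80 ≥ 30
  Orbit: +40 → 80 ≥ 70
Round 3 — Kestrel, Orbit shut down.
  Nomad: +95 → 95 ≥ 50
Round 4 — Nomad shuts down.
  Cygnet: +45 → 45 < 60
No further shutdowns.

Juno, Kestrel, Nomad, Orbit, Prism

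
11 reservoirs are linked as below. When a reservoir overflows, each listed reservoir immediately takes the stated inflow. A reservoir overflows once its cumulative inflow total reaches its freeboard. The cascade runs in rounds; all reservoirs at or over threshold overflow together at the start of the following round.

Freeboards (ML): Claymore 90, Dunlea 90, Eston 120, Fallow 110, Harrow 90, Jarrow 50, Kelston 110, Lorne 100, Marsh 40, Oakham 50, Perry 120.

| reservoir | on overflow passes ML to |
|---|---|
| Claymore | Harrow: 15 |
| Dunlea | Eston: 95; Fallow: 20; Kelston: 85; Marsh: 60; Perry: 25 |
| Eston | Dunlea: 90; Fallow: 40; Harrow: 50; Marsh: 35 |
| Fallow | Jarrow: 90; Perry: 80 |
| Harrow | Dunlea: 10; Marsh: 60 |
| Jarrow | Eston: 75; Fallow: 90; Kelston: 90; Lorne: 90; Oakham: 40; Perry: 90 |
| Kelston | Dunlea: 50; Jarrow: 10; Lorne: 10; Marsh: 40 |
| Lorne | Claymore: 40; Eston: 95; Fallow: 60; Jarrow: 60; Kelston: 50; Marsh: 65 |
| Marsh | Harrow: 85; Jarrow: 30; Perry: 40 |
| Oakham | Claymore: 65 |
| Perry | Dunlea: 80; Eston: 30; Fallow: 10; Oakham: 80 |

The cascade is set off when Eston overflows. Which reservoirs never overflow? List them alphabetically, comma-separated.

Claymore, Fallow, Jarrow, Kelston, Lorne, Oakham, Perry

Round 1 — Eston overflows (initial).
  Dunlea: +90 → 90 ≥ 90
  Fallow: +40 → 40 < 110
  Harrow: +50 → 50 < 90
  Marsh: +35 → 35 < 40
Round 2 — Dunlea overflows.
  Fallow: +20 → 60 < 110
  Kelston: +85 → 85 < 110
  Marsh: +60 → 95 ≥ 40
  Perry: +25 → 25 < 120
Round 3 — Marsh overflows.
  Harrow: +85 → 135 ≥ 90
  Jarrow: +30 → 30 < 50
  Perry: +40 → 65 < 120
Round 4 — Harrow overflows.
No further overflows.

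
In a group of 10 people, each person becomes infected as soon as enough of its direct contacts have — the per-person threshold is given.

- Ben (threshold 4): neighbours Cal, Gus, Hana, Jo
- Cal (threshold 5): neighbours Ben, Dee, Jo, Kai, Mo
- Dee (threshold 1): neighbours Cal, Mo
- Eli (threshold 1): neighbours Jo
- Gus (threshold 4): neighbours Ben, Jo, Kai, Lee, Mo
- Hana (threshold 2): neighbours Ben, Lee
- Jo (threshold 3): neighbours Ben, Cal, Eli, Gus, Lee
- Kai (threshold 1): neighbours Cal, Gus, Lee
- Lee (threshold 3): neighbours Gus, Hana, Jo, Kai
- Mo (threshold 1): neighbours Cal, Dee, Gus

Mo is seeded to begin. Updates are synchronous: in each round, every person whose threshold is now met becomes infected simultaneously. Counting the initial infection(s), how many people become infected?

2

Round 1 — Mo becomes infected (initial).
Round 2 — checking thresholds:
  Cal: 1 of 5 neighbours < 5, not yet.
  Dee: 1 of 2 neighbours ≥ 1, becomes infected.
  Gus: 1 of 5 neighbours < 4, not yet.
Round 3 — no new infections; cascade stops.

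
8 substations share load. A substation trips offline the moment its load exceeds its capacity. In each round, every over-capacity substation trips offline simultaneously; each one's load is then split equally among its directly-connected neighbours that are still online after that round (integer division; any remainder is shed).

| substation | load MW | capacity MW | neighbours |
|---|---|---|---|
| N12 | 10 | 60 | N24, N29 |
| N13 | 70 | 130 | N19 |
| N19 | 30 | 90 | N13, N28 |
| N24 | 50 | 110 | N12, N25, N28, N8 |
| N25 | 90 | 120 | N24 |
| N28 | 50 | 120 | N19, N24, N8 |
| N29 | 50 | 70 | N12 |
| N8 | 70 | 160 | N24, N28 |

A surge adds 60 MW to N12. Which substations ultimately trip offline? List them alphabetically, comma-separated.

Round 1 — N12 at 70 > 60. N12 trips offline.
  N12 sheds 70 MW to N24, N29: 35 each.
    N24: 50+35 = 85 ≤ 110
    N29: 50+35 = 85 > 70
Round 2 — N29 trips offline.
  N29 sheds 85 MW: no online neighbours, lost.
No further trips.

N12, N29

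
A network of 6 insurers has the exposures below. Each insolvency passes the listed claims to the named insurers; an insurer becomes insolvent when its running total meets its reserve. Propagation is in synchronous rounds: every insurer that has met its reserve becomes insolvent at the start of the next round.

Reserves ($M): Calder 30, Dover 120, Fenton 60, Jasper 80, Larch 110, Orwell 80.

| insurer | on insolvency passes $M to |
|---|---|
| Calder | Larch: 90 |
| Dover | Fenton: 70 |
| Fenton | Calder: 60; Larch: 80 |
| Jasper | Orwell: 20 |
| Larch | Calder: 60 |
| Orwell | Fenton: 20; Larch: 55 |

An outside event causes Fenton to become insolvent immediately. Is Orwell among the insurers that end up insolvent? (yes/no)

no

Round 1 — Fenton becomes insolvent (initial).
  Calder: +60 → 60 ≥ 30
  Larch: +80 → 80 < 110
Round 2 — Calder becomes insolvent.
  Larch: +90 → 170 ≥ 110
Round 3 — Larch becomes insolvent.
No further insolvencies.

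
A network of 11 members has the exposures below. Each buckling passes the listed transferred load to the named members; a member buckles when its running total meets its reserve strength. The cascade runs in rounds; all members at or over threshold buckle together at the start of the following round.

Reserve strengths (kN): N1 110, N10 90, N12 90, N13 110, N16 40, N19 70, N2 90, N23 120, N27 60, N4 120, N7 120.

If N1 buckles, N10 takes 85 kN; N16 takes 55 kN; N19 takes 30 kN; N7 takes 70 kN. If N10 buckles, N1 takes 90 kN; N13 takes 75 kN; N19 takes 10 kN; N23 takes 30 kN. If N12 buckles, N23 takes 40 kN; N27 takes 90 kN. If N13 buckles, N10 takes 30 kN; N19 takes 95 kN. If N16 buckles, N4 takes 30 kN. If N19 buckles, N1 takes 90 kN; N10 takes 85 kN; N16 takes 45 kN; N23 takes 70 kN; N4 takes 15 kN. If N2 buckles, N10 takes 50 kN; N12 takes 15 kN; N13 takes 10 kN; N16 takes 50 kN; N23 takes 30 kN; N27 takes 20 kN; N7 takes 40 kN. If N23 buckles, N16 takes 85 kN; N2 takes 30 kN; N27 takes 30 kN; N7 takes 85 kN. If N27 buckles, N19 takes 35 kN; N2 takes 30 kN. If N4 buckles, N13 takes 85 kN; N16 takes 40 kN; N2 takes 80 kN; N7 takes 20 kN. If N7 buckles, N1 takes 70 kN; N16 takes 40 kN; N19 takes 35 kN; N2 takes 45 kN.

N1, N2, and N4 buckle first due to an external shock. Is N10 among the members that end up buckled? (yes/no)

Round 1 — N1, N2, N4 buckle (initial).
  N10: +85+50 → 135 ≥ 90
  N12: +15 → 15 < 90
  N13: +10+85 → 95 < 110
  N16: +55+50+40 → 145 ≥ 40
  N19: +30 → 30 < 70
  N23: +30 → 30 < 120
  N27: +20 → 20 < 60
  N7: +70+40+20 → 130 ≥ 120
Round 2 — N10, N16, N7 buckle.
  N13: +75 → 170 ≥ 110
  N19: +10+35 → 75 ≥ 70
  N23: +30 → 60 < 120
Round 3 — N13, N19 buckle.
  N23: +70 → 130 ≥ 120
Round 4 — N23 buckles.
  N27: +30 → 50 < 60
No further bucklings.

yes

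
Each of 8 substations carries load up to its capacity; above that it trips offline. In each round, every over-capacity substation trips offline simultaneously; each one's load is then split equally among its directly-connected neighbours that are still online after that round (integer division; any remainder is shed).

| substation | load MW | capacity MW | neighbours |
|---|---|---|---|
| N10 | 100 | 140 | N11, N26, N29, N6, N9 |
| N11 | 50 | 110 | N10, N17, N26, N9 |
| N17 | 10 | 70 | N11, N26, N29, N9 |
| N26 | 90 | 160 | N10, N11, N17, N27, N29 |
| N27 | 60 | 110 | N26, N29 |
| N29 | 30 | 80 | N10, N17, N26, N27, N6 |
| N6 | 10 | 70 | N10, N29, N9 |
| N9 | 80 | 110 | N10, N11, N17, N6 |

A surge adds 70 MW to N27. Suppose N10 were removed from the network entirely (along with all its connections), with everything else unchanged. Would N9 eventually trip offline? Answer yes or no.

With N10 removed:
Round 1 — N27 at 130 > 110. N27 trips offline.
  N27 sheds 130 MW to N26, N29: 65 each.
    N26: 90+65 = 155 ≤ 160
    N29: 30+65 = 95 > 80
Round 2 — N29 trips offline.
  N29 sheds 95 MW to N17, N26, N6: 31 each (2 lost).
    N17: 10+31 = 41 ≤ 70
    N26: 155+31 = 186 > 160
    N6: 10+31 = 41 ≤ 70
Round 3 — N26 trips offline.
  N26 sheds 186 MW to N11, N17: 93 each.
    N11: 50+93 = 143 > 110
    N17: 41+93 = 134 > 70
Round 4 — N11, N17 trip offline.
  N11 sheds 143 MW to N9: 143 each.
    N9: 80+143 = 223 > 110
  N17 sheds 134 MW to N9: 134 each.
    N9: 223+134 = 357 > 110
Round 5 — N9 trips offline.
  N9 sheds 357 MW to N6: 357 each.
    N6: 41+357 = 398 > 70
Round 6 — N6 trips offline.
  N6 sheds 398 MW: no online neighbours, lost.
No further trips.

yes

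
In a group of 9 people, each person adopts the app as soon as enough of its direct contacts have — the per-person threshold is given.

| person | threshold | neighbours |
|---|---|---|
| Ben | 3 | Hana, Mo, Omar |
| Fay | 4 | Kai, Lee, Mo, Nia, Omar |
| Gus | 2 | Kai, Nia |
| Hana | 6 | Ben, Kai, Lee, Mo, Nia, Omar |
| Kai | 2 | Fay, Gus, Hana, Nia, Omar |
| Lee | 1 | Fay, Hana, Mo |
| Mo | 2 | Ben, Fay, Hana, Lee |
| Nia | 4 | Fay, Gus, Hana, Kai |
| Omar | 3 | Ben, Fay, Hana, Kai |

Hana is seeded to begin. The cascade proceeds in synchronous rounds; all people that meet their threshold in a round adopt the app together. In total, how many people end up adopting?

Round 1 — Hana adopts the app (initial).
Round 2 — checking thresholds:
  Ben: 1 of 3 neighbours < 3, holds.
  Kai: 1 of 5 neighbours < 2, holds.
  Lee: 1 of 3 neighbours ≥ 1, adopts the app.
  Mo: 1 of 4 neighbours < 2, holds.
  Nia: 1 of 4 neighbours < 4, holds.
  Omar: 1 of 4 neighbours < 3, holds.
Round 3 — checking thresholds:
  Ben: 1 of 3 neighbours < 3, holds.
  Fay: 1 of 5 neighbours < 4, holds.
  Kai: 1 of 5 neighbours < 2, holds.
  Mo: 2 of 4 neighbours ≥ 2, adopts the app.
  Nia: 1 of 4 neighbours < 4, holds.
  Omar: 1 of 4 neighbours < 3, holds.
Round 4 — no new adoptions; cascade stops.

3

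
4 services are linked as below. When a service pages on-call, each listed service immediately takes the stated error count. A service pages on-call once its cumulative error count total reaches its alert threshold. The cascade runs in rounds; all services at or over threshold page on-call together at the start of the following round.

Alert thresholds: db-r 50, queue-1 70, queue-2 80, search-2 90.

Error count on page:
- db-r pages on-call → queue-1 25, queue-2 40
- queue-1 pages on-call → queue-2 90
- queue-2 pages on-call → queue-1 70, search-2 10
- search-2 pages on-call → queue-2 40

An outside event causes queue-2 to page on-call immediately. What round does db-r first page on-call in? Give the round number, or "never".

never

Round 1 — queue-2 pages on-call (initial).
  queue-1: +70 → 70 ≥ 70
  search-2: +10 → 10 < 90
Round 2 — queue-1 pages on-call.
No further pages.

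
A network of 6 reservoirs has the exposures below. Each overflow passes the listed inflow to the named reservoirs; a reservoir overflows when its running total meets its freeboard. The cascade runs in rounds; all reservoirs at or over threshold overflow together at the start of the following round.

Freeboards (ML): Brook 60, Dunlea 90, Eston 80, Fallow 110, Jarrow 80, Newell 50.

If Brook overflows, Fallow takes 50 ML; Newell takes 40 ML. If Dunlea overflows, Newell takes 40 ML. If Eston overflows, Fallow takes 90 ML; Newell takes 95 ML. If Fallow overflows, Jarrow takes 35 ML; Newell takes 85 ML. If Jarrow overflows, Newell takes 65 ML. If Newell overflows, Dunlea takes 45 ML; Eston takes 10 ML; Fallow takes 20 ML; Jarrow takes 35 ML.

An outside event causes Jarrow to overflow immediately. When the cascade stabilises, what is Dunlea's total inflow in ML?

Round 1 — Jarrow overflows (initial).
  Newell: +65 → 65 ≥ 50
Round 2 — Newell overflows.
  Dunlea: +45 → 45 < 90
  Eston: +10 → 10 < 80
  Fallow: +20 → 20 < 110
No further overflows.

45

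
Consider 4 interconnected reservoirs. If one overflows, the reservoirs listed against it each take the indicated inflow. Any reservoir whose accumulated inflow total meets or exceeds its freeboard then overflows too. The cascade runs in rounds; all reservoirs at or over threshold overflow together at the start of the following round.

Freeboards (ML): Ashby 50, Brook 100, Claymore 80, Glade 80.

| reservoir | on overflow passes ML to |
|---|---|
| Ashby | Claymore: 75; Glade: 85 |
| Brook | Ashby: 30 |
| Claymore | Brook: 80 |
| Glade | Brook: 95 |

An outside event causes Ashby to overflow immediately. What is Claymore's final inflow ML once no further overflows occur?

75

Round 1 — Ashby overflows (initial).
  Claymore: +75 → 75 < 80
  Glade: +85 → 85 ≥ 80
Round 2 — Glade overflows.
  Brook: +95 → 95 < 100
No further overflows.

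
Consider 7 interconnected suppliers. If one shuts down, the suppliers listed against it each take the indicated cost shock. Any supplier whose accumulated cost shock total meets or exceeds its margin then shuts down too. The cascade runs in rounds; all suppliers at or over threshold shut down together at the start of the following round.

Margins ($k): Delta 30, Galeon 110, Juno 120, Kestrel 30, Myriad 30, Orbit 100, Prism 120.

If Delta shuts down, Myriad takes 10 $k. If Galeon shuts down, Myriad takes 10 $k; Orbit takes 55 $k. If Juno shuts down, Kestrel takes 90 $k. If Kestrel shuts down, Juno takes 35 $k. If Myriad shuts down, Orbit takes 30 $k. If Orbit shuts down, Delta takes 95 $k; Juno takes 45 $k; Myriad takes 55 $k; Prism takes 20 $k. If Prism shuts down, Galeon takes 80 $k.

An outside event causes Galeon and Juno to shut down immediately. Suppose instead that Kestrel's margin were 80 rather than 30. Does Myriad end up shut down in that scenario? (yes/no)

With Kestrel's margin at 80:
Round 1 — Galeon, Juno shut down (initial).
  Kestrel: +90 → 90 ≥ 80
  Myriad: +10 → 10 < 30
  Orbit: +55 → 55 < 100
Round 2 — Kestrel shuts down.
No further shutdowns.

no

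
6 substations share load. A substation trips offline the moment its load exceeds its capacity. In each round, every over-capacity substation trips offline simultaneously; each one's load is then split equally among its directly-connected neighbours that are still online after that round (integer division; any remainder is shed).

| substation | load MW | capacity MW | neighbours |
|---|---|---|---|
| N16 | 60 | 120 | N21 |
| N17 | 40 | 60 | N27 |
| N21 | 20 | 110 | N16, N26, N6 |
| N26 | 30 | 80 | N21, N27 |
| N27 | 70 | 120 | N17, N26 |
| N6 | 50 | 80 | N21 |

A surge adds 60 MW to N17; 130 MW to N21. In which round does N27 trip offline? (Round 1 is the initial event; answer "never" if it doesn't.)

2

Round 1 — N17 at 100 > 60; N21 at 150 > 110. N17, N21 trip offline.
  N17 sheds 100 MW to N27: 100 each.
    N27: 70+100 = 170 > 120
  N21 sheds 150 MW to N16, N26, N6: 50 each.
    N16: 60+50 = 110 ≤ 120
    N26: 30+50 = 80 ≤ 80
    N6: 50+50 = 100 > 80
Round 2 — N27, N6 trip offline.
  N27 sheds 170 MW to N26: 170 each.
    N26: 80+170 = 250 > 80
  N6 sheds 100 MW: no online neighbours, lost.
Round 3 — N26 trips offline.
  N26 sheds 250 MW: no online neighbours, lost.
No further trips.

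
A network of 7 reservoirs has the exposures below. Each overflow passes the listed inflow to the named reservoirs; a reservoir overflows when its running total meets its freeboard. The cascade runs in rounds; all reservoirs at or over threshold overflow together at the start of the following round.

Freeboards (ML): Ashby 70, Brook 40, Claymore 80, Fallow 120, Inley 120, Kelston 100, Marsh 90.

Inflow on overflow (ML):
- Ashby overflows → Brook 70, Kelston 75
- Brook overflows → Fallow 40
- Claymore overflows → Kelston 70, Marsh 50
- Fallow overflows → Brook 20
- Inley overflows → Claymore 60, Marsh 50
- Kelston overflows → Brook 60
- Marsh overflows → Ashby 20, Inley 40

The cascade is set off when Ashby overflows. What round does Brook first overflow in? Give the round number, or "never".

2

Round 1 — Ashby overflows (initial).
  Brook: +70 → 70 ≥ 40
  Kelston: +75 → 75 < 100
Round 2 — Brook overflows.
  Fallow: +40 → 40 < 120
No further overflows.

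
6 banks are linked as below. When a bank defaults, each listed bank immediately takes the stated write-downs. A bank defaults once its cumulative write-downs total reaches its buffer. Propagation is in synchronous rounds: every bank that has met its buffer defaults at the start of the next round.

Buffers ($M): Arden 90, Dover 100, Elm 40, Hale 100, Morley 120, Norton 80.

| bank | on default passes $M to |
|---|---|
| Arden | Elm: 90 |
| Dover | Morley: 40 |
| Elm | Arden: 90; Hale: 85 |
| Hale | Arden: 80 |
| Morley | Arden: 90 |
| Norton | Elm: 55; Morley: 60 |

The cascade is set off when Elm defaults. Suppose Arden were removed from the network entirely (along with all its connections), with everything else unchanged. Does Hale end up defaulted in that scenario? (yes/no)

no

With Arden removed:
Round 1 — Elm defaults (initial).
  Hale: +85 → 85 < 100
No further defaults.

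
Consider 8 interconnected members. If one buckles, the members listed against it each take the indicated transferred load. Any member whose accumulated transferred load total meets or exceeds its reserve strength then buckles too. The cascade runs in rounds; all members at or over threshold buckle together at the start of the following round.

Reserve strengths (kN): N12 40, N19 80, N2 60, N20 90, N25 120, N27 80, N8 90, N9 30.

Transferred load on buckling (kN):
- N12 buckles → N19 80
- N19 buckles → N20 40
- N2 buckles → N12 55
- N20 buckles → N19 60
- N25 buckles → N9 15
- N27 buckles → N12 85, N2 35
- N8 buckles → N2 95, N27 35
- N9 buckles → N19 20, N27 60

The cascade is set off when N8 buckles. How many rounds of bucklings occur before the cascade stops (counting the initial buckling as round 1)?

4

Round 1 — N8 buckles (initial).
  N2: +95 → 95 ≥ 60
  N27: +35 → 35 < 80
Round 2 — N2 buckles.
  N12: +55 → 55 ≥ 40
Round 3 — N12 buckles.
  N19: +80 → 80 ≥ 80
Round 4 — N19 buckles.
  N20: +40 → 40 < 90
No further bucklings.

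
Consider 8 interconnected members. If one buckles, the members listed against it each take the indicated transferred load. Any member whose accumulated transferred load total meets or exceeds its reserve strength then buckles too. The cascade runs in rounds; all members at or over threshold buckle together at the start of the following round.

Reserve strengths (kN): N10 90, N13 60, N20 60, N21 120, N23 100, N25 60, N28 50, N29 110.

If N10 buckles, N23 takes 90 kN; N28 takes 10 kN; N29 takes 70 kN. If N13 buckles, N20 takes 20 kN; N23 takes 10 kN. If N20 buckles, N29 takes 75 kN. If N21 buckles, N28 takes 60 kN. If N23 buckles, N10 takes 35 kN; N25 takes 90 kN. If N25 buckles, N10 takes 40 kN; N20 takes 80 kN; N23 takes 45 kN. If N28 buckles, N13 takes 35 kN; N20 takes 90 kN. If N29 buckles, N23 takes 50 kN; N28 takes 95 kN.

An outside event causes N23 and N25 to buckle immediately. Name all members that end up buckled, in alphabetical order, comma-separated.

N20, N23, N25

Round 1 — N23, N25 buckle (initial).
  N10: +35+40 → 75 < 90
  N20: +80 → 80 ≥ 60
Round 2 — N20 buckles.
  N29: +75 → 75 < 110
No further bucklings.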